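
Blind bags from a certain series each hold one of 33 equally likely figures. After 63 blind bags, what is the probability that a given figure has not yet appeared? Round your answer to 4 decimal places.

0.1439

Each blind bag misses the fixed figure with probability (33-1)/33 = 32/33, independently.
P(still missing after 63) = (32/33)^63 = 0.14390.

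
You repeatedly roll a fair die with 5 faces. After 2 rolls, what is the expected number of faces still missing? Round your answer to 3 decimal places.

For each face, P(unseen after 2) = (4/5)^2 = 0.6400.
By linearity of expectation, E[unseen] = 5·(4/5)^2 = 3.2000.

3.200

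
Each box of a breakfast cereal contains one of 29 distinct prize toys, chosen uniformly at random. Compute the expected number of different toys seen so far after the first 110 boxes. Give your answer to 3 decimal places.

28.389

For each toy, P(seen in 110 boxes) = 1 - (28/29)^110 = 0.9789.
By linearity of expectation, E[distinct seen] = 29·(1 - (28/29)^110) = 28.3891.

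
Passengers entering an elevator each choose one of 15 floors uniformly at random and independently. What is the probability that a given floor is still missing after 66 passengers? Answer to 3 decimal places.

0.011

On each passenger the fixed floor fails to appear with probability 14/15.
P(still missing after 66) = (14/15)^66 = 0.0105.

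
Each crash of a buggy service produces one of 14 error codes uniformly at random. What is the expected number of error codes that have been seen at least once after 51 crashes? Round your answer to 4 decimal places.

13.6803

For each error code, P(seen in 51 crashes) = 1 - (13/14)^51 = 0.97717.
By linearity of expectation, E[distinct seen] = 14·(1 - (13/14)^51) = 13.68032.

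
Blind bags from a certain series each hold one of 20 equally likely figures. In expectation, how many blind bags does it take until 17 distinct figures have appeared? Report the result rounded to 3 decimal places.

35.288

With k distinct figures already seen, the next new one arrives after an expected 20/(20-k) blind bags.
Sum over k = 0,...,16: E = 20/20 + 20/19 + 20/18 + ... + 20/5 + 20/4 = 35.2881.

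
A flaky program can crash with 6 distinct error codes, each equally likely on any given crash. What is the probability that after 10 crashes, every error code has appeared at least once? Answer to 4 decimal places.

Let A_i be the event that error code i is missing after 10 crashes. By inclusion–exclusion on the A_i,
P(all seen) = Σ_{j=0}^{6} (-1)^j C(6,j)((6-j)/6)^10
= 1.00000 - 0.96903 + 0.26012 - 0.01953 + 0.00025 - 0.00000 + 0.00000
= 0.27181.

0.2718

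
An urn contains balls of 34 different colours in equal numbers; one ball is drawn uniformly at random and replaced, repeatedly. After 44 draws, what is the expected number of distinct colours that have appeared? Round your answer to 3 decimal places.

For each colour, P(seen in 44 draws) = 1 - (33/34)^44 = 0.7311.
By linearity of expectation, E[distinct seen] = 34·(1 - (33/34)^44) = 24.8584.

24.858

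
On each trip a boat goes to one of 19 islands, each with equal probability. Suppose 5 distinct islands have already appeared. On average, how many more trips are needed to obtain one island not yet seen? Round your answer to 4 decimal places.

Each trip yields a new island with probability (19-5)/19 = 14/19, so the wait is geometric with mean 19/14.
E = 19/14 = 1.35714.

1.3571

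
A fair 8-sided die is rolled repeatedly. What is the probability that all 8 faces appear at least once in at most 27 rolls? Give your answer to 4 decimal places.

0.7943

Let A_i be the event that face i is missing after 27 rolls. By inclusion–exclusion on the A_i,
P(all seen) = Σ_{j=0}^{8} (-1)^j C(8,j)((8-j)/8)^27
= 1.00000 - 0.21742 + 0.01185 - 0.00017 + 0.00000 - 0.00000 + 0.00000 - 0.00000 + 0.00000
= 0.79426.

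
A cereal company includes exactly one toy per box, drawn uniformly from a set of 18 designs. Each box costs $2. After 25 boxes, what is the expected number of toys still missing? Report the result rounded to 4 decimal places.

4.3120

For each toy, P(unseen after 25) = (17/18)^25 = 0.23956.
By linearity of expectation, E[unseen] = 18·(17/18)^25 = 4.31204.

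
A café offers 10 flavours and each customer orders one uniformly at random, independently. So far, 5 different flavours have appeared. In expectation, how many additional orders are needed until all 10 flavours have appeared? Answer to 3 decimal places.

From k distinct to k+1 distinct takes on average 10/(10-k) orders.
Sum over k = 5,...,9: E = 10/5 + 10/4 + 10/3 + 10/2 + 10/1 = 22.8333.

22.833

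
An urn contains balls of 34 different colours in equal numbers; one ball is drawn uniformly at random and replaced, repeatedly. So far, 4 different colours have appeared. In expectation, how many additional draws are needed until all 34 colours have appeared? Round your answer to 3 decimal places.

The wait to go from k to k+1 distinct colours is geometric with mean 34/(34-k).
Sum over k = 4,...,33: E = 34/30 + 34/29 + 34/28 + ... + 34/2 + 34/1 = 135.8296.

135.830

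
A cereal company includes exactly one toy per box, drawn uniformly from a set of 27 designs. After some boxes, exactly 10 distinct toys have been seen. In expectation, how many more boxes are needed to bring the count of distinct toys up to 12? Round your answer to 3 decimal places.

3.276

With k distinct toys already seen, the next new one takes an expected 27/(27-k) boxes.
Sum over k = 10,...,11: E = 27/17 + 27/16 = 3.2757.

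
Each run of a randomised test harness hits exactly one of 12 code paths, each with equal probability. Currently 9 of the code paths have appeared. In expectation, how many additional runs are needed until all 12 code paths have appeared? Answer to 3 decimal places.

22.000

With k distinct code paths already seen, the next new one takes an expected 12/(12-k) runs.
Sum over k = 9,...,11: E = 12/3 + 12/2 + 12/1 = 22.0000.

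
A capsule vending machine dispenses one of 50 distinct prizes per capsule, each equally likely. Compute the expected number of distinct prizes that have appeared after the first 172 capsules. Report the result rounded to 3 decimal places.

For each prize, P(seen in 172 capsules) = 1 - (49/50)^172 = 0.9690.
By linearity of expectation, E[distinct seen] = 50·(1 - (49/50)^172) = 48.4517.

48.452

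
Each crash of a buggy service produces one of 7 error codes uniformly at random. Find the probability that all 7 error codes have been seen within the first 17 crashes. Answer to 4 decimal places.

0.5570

Let A_i be the event that error code i is missing after 17 crashes. By inclusion–exclusion on the A_i,
P(all seen) = Σ_{j=0}^{7} (-1)^j C(7,j)((7-j)/7)^17
= 1.00000 - 0.50933 + 0.06887 - 0.00258 + 0.00002 - 0.00000 + 0.00000 - 0.00000
= 0.55697.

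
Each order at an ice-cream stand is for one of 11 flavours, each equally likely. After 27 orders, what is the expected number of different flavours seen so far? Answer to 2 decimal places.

10.16

For each flavour, P(seen in 27 orders) = 1 - (10/11)^27 = 0.924.
By linearity of expectation, E[distinct seen] = 11·(1 - (10/11)^27) = 10.161.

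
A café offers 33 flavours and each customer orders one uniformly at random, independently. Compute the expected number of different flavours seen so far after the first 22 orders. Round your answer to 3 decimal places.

16.231

For each flavour, P(seen in 22 orders) = 1 - (32/33)^22 = 0.4918.
By linearity of expectation, E[distinct seen] = 33·(1 - (32/33)^22) = 16.2310.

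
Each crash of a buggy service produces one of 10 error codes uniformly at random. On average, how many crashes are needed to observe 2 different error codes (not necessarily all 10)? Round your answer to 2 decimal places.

Going from k to k+1 distinct takes a geometric number of crashes with mean 10/(10-k).
Sum over k = 0,...,1: E = 10/10 + 10/9 = 2.111.

2.11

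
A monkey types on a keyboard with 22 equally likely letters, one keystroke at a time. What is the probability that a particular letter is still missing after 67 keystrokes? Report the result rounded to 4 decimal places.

Each keystroke misses the fixed letter with probability (22-1)/22 = 21/22, independently.
P(still missing after 67) = (21/22)^67 = 0.04430.

0.0443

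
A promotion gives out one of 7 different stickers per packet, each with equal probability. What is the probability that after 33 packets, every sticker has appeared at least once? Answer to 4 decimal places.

Let A_i be the event that sticker i is missing after 33 packets. By inclusion–exclusion on the A_i,
P(all seen) = Σ_{j=0}^{7} (-1)^j C(7,j)((7-j)/7)^33
= 1.00000 - 0.04324 + 0.00032 - 0.00000 + 0.00000 - 0.00000 + 0.00000 - 0.00000
= 0.95708.

0.9571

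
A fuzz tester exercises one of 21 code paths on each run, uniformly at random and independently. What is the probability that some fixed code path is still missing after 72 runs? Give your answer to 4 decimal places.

0.0298

Each run misses the fixed code path with probability (21-1)/21 = 20/21, independently.
P(still missing after 72) = (20/21)^72 = 0.02981.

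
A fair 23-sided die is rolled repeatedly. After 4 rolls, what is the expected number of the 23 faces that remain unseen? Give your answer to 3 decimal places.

For each face, P(unseen after 4) = (22/23)^4 = 0.8371.
By linearity of expectation, E[unseen] = 23·(22/23)^4 = 19.2534.

19.253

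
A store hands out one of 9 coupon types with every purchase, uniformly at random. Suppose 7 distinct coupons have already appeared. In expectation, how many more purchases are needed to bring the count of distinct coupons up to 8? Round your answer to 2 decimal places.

The wait to go from k to k+1 distinct coupons is geometric with mean 9/(9-k).
Only the k = 7 term is needed: E = 9/2 = 4.500.

4.50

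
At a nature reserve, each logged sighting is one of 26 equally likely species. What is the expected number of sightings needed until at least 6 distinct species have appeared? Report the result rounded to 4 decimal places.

Going from k to k+1 distinct takes a geometric number of sightings with mean 26/(26-k).
Sum over k = 0,...,5: E = 26/26 + 26/25 + 26/24 + 26/23 + 26/22 + 26/21 = 6.67368.

6.6737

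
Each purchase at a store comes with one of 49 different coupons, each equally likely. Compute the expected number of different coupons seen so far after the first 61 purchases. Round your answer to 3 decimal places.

For each coupon, P(seen in 61 purchases) = 1 - (48/49)^61 = 0.7157.
By linearity of expectation, E[distinct seen] = 49·(1 - (48/49)^61) = 35.0700.

35.070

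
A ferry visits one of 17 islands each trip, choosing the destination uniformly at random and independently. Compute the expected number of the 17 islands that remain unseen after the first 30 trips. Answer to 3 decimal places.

2.758

For each island, P(unseen after 30) = (16/17)^30 = 0.1622.
By linearity of expectation, E[unseen] = 17·(16/17)^30 = 2.7579.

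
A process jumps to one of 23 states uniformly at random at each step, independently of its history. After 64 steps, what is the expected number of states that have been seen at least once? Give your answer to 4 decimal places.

21.6628

For each state, P(seen in 64 steps) = 1 - (22/23)^64 = 0.94186.
By linearity of expectation, E[distinct seen] = 23·(1 - (22/23)^64) = 21.66280.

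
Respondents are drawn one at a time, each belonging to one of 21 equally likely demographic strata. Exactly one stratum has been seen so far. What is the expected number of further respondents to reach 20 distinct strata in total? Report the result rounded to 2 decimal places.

With k distinct strata already seen, the next new one takes an expected 21/(21-k) respondents.
Sum over k = 1,...,19: E = 21/20 + 21/19 + 21/18 + ... + 21/3 + 21/2 = 54.553.

54.55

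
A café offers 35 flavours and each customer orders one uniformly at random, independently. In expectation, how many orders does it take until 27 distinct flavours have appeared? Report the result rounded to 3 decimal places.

50.012

Going from k to k+1 distinct takes a geometric number of orders with mean 35/(35-k).
Sum over k = 0,...,26: E = 35/35 + 35/34 + 35/33 + ... + 35/10 + 35/9 = 50.0123.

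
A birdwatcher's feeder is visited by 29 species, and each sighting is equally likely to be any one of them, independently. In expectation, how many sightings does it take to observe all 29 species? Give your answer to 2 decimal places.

114.89

Split into phases: going from k distinct to k+1 distinct takes on average 29/(29-k) sightings.
E[T] = 29/29 + 29/28 + 29/27 + ... + 29/2 + 29/1 = 29·H_{29}.
H_{29} = 3.962, so E[T] = 114.888.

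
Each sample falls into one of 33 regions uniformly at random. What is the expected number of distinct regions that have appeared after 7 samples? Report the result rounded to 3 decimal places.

6.395

For each region, P(seen in 7 samples) = 1 - (32/33)^7 = 0.1938.
By linearity of expectation, E[distinct seen] = 33·(1 - (32/33)^7) = 6.3948.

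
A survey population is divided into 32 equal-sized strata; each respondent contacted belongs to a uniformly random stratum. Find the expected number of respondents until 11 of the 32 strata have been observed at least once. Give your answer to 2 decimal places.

13.22

Going from k to k+1 distinct takes a geometric number of respondents with mean 32/(32-k).
Sum over k = 0,...,10: E = 32/32 + 32/31 + 32/30 + ... + 32/23 + 32/22 = 13.220.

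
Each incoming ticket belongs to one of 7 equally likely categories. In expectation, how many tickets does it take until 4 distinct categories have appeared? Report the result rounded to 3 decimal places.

With k distinct categories already seen, the next new one arrives after an expected 7/(7-k) tickets.
Sum over k = 0,...,3: E = 7/7 + 7/6 + 7/5 + 7/4 = 5.3167.

5.317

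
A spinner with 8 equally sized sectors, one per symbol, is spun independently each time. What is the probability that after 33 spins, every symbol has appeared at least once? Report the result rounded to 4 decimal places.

Let A_i be the event that symbol i is missing after 33 spins. By inclusion–exclusion on the A_i,
P(all seen) = Σ_{j=0}^{8} (-1)^j C(8,j)((8-j)/8)^33
= 1.00000 - 0.09758 + 0.00211 - 0.00001 + 0.00000 - 0.00000 + 0.00000 - 0.00000 + 0.00000
= 0.90452.

0.9045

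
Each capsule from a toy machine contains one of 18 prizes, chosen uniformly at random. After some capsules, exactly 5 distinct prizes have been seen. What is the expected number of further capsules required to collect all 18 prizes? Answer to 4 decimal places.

57.2424

From k distinct to k+1 distinct takes on average 18/(18-k) capsules.
Sum over k = 5,...,17: E = 18/13 + 18/12 + 18/11 + ... + 18/2 + 18/1 = 57.24241.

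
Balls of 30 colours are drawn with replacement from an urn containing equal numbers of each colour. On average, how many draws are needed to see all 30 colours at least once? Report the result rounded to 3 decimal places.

119.850

Split into phases: going from k distinct to k+1 distinct takes on average 30/(30-k) draws.
E[T] = 30/30 + 30/29 + 30/28 + ... + 30/2 + 30/1 = 30·H_{30}.
H_{30} = 3.9950, so E[T] = 119.8496.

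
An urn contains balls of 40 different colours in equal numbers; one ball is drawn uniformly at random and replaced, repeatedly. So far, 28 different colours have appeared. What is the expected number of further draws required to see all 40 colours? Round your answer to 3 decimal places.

From k distinct to k+1 distinct takes on average 40/(40-k) draws.
Sum over k = 28,...,39: E = 40/12 + 40/11 + 40/10 + ... + 40/2 + 40/1 = 124.1284.

124.128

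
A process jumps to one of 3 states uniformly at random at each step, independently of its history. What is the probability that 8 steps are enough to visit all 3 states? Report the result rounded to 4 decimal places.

0.8834

Let A_i be the event that state i is missing after 8 steps. By inclusion–exclusion on the A_i,
P(all seen) = Σ_{j=0}^{3} (-1)^j C(3,j)((3-j)/3)^8
= 1.00000 - 0.11706 + 0.00046 - 0.00000
= 0.88340.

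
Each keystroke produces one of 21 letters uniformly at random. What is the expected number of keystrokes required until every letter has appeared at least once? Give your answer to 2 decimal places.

76.55

Split into phases: going from k distinct to k+1 distinct takes on average 21/(21-k) keystrokes.
E[T] = 21/21 + 21/20 + 21/19 + ... + 21/2 + 21/1 = 21·H_{21}.
H_{21} = 3.645, so E[T] = 76.553.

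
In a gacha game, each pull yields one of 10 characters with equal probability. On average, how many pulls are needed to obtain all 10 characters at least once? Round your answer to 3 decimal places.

The wait to go from k to k+1 distinct characters is geometric with mean 10/(10-k).
E[T] = 10/10 + 10/9 + 10/8 + ... + 10/2 + 10/1 = 10·H_{10}.
H_{10} = 2.9290, so E[T] = 29.2897.

29.290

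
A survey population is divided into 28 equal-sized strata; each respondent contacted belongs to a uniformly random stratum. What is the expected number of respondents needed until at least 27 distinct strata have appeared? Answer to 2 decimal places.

81.96

Going from k to k+1 distinct takes a geometric number of respondents with mean 28/(28-k).
Sum over k = 0,...,26: E = 28/28 + 28/27 + 28/26 + ... + 28/3 + 28/2 = 81.961.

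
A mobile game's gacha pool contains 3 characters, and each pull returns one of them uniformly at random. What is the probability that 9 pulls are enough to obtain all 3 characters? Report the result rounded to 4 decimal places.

By inclusion–exclusion over which characters are missing,
P(all seen) = Σ_{j=0}^{3} (-1)^j C(3,j)((3-j)/3)^9
= 1.00000 - 0.07804 + 0.00015 - 0.00000
= 0.92212.

0.9221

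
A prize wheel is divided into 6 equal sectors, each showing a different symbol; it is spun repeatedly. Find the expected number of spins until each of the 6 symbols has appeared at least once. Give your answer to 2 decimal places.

14.70

Split into phases: going from k distinct to k+1 distinct takes on average 6/(6-k) spins.
E[T] = 6/6 + 6/5 + 6/4 + 6/3 + 6/2 + 6/1 = 6·H_{6}.
H_{6} = 2.450, so E[T] = 14.700.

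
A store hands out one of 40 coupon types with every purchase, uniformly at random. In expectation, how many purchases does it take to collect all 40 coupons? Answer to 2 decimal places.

171.14

After k distinct coupons have appeared, the next purchase gives a new one with probability (40-k)/40, so the expected wait for the (k+1)-th is 40/(40-k).
E[T] = 40/40 + 40/39 + 40/38 + ... + 40/2 + 40/1 = 40·H_{40}.
H_{40} = 4.279, so E[T] = 171.142.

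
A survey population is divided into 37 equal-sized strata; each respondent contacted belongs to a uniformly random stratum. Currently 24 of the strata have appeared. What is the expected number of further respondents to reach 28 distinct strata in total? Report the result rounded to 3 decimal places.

12.993

With k distinct strata already seen, the next new one takes an expected 37/(37-k) respondents.
Sum over k = 24,...,27: E = 37/13 + 37/12 + 37/11 + 37/10 = 12.9931.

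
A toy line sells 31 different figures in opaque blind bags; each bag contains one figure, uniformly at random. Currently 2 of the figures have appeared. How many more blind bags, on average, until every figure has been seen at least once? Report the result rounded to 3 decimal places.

122.811

With k distinct figures already seen, the next new one takes an expected 31/(31-k) blind bags.
Sum over k = 2,...,30: E = 31/29 + 31/28 + 31/27 + ... + 31/2 + 31/1 = 122.8113.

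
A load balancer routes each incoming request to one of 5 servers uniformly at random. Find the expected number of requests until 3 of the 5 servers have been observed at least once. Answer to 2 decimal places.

Going from k to k+1 distinct takes a geometric number of requests with mean 5/(5-k).
Sum over k = 0,...,2: E = 5/5 + 5/4 + 5/3 = 3.917.

3.92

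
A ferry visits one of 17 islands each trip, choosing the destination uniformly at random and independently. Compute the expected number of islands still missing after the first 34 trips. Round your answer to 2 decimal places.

2.16

For each island, P(unseen after 34) = (16/17)^34 = 0.127.
By linearity of expectation, E[unseen] = 17·(16/17)^34 = 2.164.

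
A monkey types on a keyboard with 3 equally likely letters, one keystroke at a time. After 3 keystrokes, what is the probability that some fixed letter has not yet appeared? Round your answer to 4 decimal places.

On each keystroke the fixed letter fails to appear with probability 2/3.
P(still missing after 3) = (2/3)^3 = 0.29630.

0.2963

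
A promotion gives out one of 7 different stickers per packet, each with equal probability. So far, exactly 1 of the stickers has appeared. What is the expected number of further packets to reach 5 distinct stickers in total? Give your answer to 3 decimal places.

The wait to go from k to k+1 distinct stickers is geometric with mean 7/(7-k).
Sum over k = 1,...,4: E = 7/6 + 7/5 + 7/4 + 7/3 = 6.6500.

6.650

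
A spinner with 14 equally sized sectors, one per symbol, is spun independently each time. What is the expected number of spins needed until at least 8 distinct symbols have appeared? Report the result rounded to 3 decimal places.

11.222

Going from k to k+1 distinct takes a geometric number of spins with mean 14/(14-k).
Sum over k = 0,...,7: E = 14/14 + 14/13 + 14/12 + ... + 14/8 + 14/7 = 11.2219.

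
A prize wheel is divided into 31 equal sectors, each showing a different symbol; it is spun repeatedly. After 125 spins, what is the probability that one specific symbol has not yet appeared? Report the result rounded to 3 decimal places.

0.017

Each spin misses the fixed symbol with probability (31-1)/31 = 30/31, independently.
P(still missing after 125) = (30/31)^125 = 0.0166.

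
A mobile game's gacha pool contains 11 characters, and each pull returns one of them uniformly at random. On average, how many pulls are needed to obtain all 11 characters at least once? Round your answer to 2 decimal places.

33.22

The wait to go from k to k+1 distinct characters is geometric with mean 11/(11-k).
E[T] = 11/11 + 11/10 + 11/9 + ... + 11/2 + 11/1 = 11·H_{11}.
H_{11} = 3.020, so E[T] = 33.219.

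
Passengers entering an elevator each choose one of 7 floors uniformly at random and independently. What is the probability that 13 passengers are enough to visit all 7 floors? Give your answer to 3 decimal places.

Let A_i be the event that floor i is missing after 13 passengers. By inclusion–exclusion on the A_i,
P(all seen) = Σ_{j=0}^{7} (-1)^j C(7,j)((7-j)/7)^13
= 1.0000 - 0.9436 + 0.2646 - 0.0242 + 0.0006 - 0.0000 + 0.0000 - 0.0000
= 0.2973.

0.297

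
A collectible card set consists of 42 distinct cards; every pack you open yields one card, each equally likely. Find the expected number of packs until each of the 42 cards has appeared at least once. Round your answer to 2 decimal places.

Split into phases: going from k distinct to k+1 distinct takes on average 42/(42-k) packs.
E[T] = 42/42 + 42/41 + 42/40 + ... + 42/2 + 42/1 = 42·H_{42}.
H_{42} = 4.327, so E[T] = 181.723.

181.72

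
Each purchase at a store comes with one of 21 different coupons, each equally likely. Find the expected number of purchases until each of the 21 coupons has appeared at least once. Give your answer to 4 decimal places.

76.5525

After k distinct coupons have appeared, the next purchase gives a new one with probability (21-k)/21, so the expected wait for the (k+1)-th is 21/(21-k).
E[T] = 21/21 + 21/20 + 21/19 + ... + 21/2 + 21/1 = 21·H_{21}.
H_{21} = 3.64536, so E[T] = 76.55253.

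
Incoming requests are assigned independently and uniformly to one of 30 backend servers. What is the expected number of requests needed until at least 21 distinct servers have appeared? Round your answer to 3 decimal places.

34.981

Going from k to k+1 distinct takes a geometric number of requests with mean 30/(30-k).
Sum over k = 0,...,20: E = 30/30 + 30/29 + 30/28 + ... + 30/11 + 30/10 = 34.9806.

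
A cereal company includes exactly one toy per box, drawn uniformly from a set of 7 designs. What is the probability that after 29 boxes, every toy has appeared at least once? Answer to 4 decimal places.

By inclusion–exclusion over which toys are missing,
P(all seen) = Σ_{j=0}^{7} (-1)^j C(7,j)((7-j)/7)^29
= 1.00000 - 0.08010 + 0.00121 - 0.00000 + 0.00000 - 0.00000 + 0.00000 - 0.00000
= 0.92111.

0.9211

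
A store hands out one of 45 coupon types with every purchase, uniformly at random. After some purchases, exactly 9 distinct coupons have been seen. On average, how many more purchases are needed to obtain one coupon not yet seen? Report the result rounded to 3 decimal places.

1.250

Each purchase yields a new coupon with probability (45-9)/45 = 36/45, so the wait is geometric with mean 45/36.
E = 45/36 = 1.2500.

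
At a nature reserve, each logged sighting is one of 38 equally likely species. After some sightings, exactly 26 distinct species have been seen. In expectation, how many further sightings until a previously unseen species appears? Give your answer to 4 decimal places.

Each sighting yields a new species with probability (38-26)/38 = 12/38, so the wait is geometric with mean 38/12.
E = 38/12 = 3.16667.

3.1667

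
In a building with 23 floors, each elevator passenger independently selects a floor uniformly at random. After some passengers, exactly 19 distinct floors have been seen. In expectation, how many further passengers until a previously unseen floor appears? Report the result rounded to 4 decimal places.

5.7500

The number of passengers until the next new floor is geometric with success probability 4/23, so its mean is 23/4.
E = 23/4 = 5.75000.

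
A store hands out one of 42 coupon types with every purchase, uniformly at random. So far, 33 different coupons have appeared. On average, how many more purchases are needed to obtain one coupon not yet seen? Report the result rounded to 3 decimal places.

4.667

Each purchase yields a new coupon with probability (42-33)/42 = 9/42, so the wait is geometric with mean 42/9.
E = 42/9 = 4.6667.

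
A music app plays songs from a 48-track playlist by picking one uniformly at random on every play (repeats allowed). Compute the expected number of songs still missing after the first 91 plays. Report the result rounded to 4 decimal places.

For each song, P(unseen after 91) = (47/48)^91 = 0.14722.
By linearity of expectation, E[unseen] = 48·(47/48)^91 = 7.06633.

7.0663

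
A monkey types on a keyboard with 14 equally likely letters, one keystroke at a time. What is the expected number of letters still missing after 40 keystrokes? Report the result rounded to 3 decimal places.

0.722

For each letter, P(unseen after 40) = (13/14)^40 = 0.0516.
By linearity of expectation, E[unseen] = 14·(13/14)^40 = 0.7223.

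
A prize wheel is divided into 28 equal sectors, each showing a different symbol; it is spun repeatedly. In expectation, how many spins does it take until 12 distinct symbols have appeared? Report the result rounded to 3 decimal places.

With k distinct symbols already seen, the next new one arrives after an expected 28/(28-k) spins.
Sum over k = 0,...,11: E = 28/28 + 28/27 + 28/26 + ... + 28/18 + 28/17 = 15.3004.

15.300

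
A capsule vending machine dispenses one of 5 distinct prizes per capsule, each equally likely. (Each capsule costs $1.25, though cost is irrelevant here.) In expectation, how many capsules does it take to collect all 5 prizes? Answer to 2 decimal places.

Split into phases: going from k distinct to k+1 distinct takes on average 5/(5-k) capsules.
E[T] = 5/5 + 5/4 + 5/3 + 5/2 + 5/1 = 5·H_{5}.
H_{5} = 2.283, so E[T] = 11.417.

11.42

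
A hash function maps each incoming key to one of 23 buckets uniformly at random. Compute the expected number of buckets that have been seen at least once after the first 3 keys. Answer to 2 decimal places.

2.87

For each bucket, P(seen in 3 keys) = 1 - (22/23)^3 = 0.125.
By linearity of expectation, E[distinct seen] = 23·(1 - (22/23)^3) = 2.871.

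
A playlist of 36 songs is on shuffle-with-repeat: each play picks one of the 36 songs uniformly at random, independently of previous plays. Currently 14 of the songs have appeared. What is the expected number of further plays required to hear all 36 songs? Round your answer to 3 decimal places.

From k distinct to k+1 distinct takes on average 36/(36-k) plays.
Sum over k = 14,...,35: E = 36/22 + 36/21 + 36/20 + ... + 36/2 + 36/1 = 132.8693.

132.869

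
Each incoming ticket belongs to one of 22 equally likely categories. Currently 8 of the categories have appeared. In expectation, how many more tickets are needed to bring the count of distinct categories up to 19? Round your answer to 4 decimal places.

From k distinct to k+1 distinct takes on average 22/(22-k) tickets.
Sum over k = 8,...,18: E = 22/14 + 22/13 + 22/12 + ... + 22/5 + 22/4 = 31.20104.

31.2010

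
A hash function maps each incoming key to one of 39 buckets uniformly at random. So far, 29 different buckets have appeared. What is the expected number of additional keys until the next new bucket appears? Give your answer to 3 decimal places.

The number of keys until the next new bucket is geometric with success probability 10/39, so its mean is 39/10.
E = 39/10 = 3.9000.

3.900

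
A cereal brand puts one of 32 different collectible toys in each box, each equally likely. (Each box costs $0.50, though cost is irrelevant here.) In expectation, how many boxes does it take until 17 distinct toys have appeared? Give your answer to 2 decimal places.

Going from k to k+1 distinct takes a geometric number of boxes with mean 32/(32-k).
Sum over k = 0,...,16: E = 32/32 + 32/31 + 32/30 + ... + 32/17 + 32/16 = 23.689.

23.69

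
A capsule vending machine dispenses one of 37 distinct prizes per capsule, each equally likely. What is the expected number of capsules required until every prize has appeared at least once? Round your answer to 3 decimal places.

155.459

The wait to go from k to k+1 distinct prizes is geometric with mean 37/(37-k).
E[T] = 37/37 + 37/36 + 37/35 + ... + 37/2 + 37/1 = 37·H_{37}.
H_{37} = 4.2016, so E[T] = 155.4587.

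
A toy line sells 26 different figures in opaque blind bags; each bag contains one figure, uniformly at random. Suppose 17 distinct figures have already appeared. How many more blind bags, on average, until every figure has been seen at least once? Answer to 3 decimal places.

73.553

With k distinct figures already seen, the next new one takes an expected 26/(26-k) blind bags.
Sum over k = 17,...,25: E = 26/9 + 26/8 + 26/7 + ... + 26/2 + 26/1 = 73.5532.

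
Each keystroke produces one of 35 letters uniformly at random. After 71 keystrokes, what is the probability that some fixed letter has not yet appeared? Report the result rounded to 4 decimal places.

On each keystroke the fixed letter fails to appear with probability 34/35.
P(still missing after 71) = (34/35)^71 = 0.12769.

0.1277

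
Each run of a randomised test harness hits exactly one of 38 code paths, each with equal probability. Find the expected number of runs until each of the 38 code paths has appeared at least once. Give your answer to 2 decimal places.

160.66

Split into phases: going from k distinct to k+1 distinct takes on average 38/(38-k) runs.
E[T] = 38/38 + 38/37 + 38/36 + ... + 38/2 + 38/1 = 38·H_{38}.
H_{38} = 4.228, so E[T] = 160.660.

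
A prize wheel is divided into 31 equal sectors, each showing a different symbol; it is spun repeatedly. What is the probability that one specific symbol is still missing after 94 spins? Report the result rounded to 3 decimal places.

0.046

Each spin misses the fixed symbol with probability (31-1)/31 = 30/31, independently.
P(still missing after 94) = (30/31)^94 = 0.0459.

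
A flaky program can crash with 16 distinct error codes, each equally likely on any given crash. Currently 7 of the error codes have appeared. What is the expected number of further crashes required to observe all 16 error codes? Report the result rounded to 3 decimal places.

The wait to go from k to k+1 distinct error codes is geometric with mean 16/(16-k).
Sum over k = 7,...,15: E = 16/9 + 16/8 + 16/7 + ... + 16/2 + 16/1 = 45.2635.

45.263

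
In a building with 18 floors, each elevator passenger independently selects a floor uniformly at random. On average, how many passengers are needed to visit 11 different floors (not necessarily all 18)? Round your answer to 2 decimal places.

16.24

With k distinct floors already seen, the next new one arrives after an expected 18/(18-k) passengers.
Sum over k = 0,...,10: E = 18/18 + 18/17 + 18/16 + ... + 18/9 + 18/8 = 16.241.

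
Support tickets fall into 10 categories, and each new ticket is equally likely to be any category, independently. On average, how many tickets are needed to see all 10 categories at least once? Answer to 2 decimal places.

29.29

After k distinct categories have appeared, the next ticket gives a new one with probability (10-k)/10, so the expected wait for the (k+1)-th is 10/(10-k).
E[T] = 10/10 + 10/9 + 10/8 + ... + 10/2 + 10/1 = 10·H_{10}.
H_{10} = 2.929, so E[T] = 29.290.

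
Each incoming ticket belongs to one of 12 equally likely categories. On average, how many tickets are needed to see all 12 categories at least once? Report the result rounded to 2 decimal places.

37.24

Split into phases: going from k distinct to k+1 distinct takes on average 12/(12-k) tickets.
E[T] = 12/12 + 12/11 + 12/10 + ... + 12/2 + 12/1 = 12·H_{12}.
H_{12} = 3.103, so E[T] = 37.239.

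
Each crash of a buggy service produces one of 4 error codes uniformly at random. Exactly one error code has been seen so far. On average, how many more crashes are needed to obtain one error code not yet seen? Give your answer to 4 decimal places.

Each crash yields a new error code with probability (4-1)/4 = 3/4, so the wait is geometric with mean 4/3.
E = 4/3 = 1.33333.

1.3333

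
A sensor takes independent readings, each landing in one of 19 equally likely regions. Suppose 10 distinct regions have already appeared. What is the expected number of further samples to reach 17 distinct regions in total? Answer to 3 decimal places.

25.250

From k distinct to k+1 distinct takes on average 19/(19-k) samples.
Sum over k = 10,...,16: E = 19/9 + 19/8 + 19/7 + ... + 19/4 + 19/3 = 25.2504.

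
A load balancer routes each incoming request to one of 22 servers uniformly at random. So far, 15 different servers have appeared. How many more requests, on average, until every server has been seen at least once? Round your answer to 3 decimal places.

57.043

From k distinct to k+1 distinct takes on average 22/(22-k) requests.
Sum over k = 15,...,21: E = 22/7 + 22/6 + 22/5 + ... + 22/2 + 22/1 = 57.0429.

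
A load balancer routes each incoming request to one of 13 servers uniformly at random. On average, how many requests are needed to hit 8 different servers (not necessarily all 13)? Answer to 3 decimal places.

With k distinct servers already seen, the next new one arrives after an expected 13/(13-k) requests.
Sum over k = 0,...,7: E = 13/13 + 13/12 + 13/11 + ... + 13/7 + 13/6 = 11.6584.

11.658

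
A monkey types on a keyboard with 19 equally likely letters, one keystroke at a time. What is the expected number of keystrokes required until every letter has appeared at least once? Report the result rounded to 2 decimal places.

Split into phases: going from k distinct to k+1 distinct takes on average 19/(19-k) keystrokes.
E[T] = 19/19 + 19/18 + 19/17 + ... + 19/2 + 19/1 = 19·H_{19}.
H_{19} = 3.548, so E[T] = 67.407.

67.41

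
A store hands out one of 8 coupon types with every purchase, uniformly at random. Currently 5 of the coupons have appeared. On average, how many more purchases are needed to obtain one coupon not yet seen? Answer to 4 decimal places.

Each purchase yields a new coupon with probability (8-5)/8 = 3/8, so the wait is geometric with mean 8/3.
E = 8/3 = 2.66667.

2.6667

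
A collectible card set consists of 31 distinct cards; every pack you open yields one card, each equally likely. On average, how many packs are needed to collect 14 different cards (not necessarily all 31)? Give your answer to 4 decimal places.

Going from k to k+1 distinct takes a geometric number of packs with mean 31/(31-k).
Sum over k = 0,...,13: E = 31/31 + 31/30 + 31/29 + ... + 31/19 + 31/18 = 18.21847.

18.2185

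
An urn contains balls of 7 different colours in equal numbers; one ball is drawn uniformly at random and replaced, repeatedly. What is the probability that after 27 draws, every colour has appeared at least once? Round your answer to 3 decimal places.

By inclusion–exclusion over which colours are missing,
P(all seen) = Σ_{j=0}^{7} (-1)^j C(7,j)((7-j)/7)^27
= 1.0000 - 0.1090 + 0.0024 - 0.0000 + 0.0000 - 0.0000 + 0.0000 - 0.0000
= 0.8933.

0.893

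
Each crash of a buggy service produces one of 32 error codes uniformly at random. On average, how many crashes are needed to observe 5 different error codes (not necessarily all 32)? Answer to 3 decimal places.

5.345

With k distinct error codes already seen, the next new one arrives after an expected 32/(32-k) crashes.
Sum over k = 0,...,4: E = 32/32 + 32/31 + 32/30 + 32/29 + 32/28 = 5.3452.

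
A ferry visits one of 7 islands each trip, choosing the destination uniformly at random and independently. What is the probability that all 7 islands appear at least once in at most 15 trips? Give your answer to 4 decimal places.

0.4339

Let A_i be the event that island i is missing after 15 trips. By inclusion–exclusion on the A_i,
P(all seen) = Σ_{j=0}^{7} (-1)^j C(7,j)((7-j)/7)^15
= 1.00000 - 0.69326 + 0.13499 - 0.00792 + 0.00011 - 0.00000 + 0.00000 - 0.00000
= 0.43392.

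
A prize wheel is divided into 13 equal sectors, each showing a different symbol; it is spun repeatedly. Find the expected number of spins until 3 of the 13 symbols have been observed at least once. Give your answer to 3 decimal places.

3.265

Going from k to k+1 distinct takes a geometric number of spins with mean 13/(13-k).
Sum over k = 0,...,2: E = 13/13 + 13/12 + 13/11 = 3.2652.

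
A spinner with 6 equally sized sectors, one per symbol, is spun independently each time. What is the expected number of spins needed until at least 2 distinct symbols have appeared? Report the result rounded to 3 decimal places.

2.200

With k distinct symbols already seen, the next new one arrives after an expected 6/(6-k) spins.
Sum over k = 0,...,1: E = 6/6 + 6/5 = 2.2000.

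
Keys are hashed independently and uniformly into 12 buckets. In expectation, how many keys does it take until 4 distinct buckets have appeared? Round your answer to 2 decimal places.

4.62

With k distinct buckets already seen, the next new one arrives after an expected 12/(12-k) keys.
Sum over k = 0,...,3: E = 12/12 + 12/11 + 12/10 + 12/9 = 4.624.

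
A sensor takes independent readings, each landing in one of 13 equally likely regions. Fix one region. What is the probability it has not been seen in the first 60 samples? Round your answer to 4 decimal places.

On each sample the fixed region fails to appear with probability 12/13.
P(still missing after 60) = (12/13)^60 = 0.00821.

0.0082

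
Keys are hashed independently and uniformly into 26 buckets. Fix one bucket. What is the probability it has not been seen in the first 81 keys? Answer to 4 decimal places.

Each key misses the fixed bucket with probability (26-1)/26 = 25/26, independently.
P(still missing after 81) = (25/26)^81 = 0.04172.

0.0417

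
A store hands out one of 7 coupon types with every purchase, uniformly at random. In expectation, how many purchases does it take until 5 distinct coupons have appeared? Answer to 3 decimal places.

Going from k to k+1 distinct takes a geometric number of purchases with mean 7/(7-k).
Sum over k = 0,...,4: E = 7/7 + 7/6 + 7/5 + 7/4 + 7/3 = 7.6500.

7.650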